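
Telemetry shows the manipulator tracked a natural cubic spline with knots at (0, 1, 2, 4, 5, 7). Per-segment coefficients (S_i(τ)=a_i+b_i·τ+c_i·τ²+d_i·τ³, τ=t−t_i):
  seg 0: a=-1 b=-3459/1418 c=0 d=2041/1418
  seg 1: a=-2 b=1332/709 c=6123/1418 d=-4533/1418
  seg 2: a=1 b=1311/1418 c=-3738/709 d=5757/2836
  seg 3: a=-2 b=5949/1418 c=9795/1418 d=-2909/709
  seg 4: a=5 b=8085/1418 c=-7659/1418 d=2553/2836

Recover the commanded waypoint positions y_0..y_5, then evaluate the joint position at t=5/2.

y_0=-1 y_1=-2 y_2=1 y_3=-2 y_4=5 y_5=2
S(5/2) = 9029/22688

y_0 = S_0(0) = a_0 = -1
y_1 = S_1(0) = a_1 = -2
y_2 = S_2(0) = a_2 = 1
y_3 = S_3(0) = a_3 = -2
y_4 = S_4(0) = a_4 = 5
y_5 = S_4(2) = 2
t_q=5/2 is in segment 2 (τ=1/2); S_2(τ)=9029/22688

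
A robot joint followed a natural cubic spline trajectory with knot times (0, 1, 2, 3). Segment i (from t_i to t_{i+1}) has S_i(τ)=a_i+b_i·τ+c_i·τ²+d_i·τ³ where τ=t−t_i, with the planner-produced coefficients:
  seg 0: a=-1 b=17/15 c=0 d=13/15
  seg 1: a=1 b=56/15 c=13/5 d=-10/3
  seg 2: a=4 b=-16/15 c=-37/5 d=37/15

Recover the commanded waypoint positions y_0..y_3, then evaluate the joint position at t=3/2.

y_0=-1 y_1=1 y_2=4 y_3=-2
S(3/2) = 31/10

y_0 = S_0(0) = a_0 = -1
y_1 = S_1(0) = a_1 = 1
y_2 = S_2(0) = a_2 = 4
y_3 = S_2(1) = -2
t_q=3/2 is in segment 1 (τ=1/2); S_1(τ)=31/10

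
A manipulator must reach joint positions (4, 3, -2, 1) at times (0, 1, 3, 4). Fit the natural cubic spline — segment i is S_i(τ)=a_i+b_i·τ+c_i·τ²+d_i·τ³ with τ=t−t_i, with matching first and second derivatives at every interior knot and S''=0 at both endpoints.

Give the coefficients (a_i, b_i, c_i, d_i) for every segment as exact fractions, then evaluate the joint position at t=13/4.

Δ: Δ0=-1, Δ1=-5/2, Δ2=3
row 1: diag=6, rhs=-9; c'=1/3, d'=-3/2
row 2: denom=6−2·1/3=16/3; d'=(33−2·-3/2)/(16/3)=27/4
back: M2=27/4
back: M1=-3/2−1/3·27/4=-15/4
M: M0=0, M1=-15/4, M2=27/4, M3=0
seg 0: a=4, c=M0/2=0, d=(M1−M0)/(6·1)=-5/8, b=Δ0−h0·(2M0+M1)/6=-3/8
seg 1: a=3, c=M1/2=-15/8, d=(M2−M1)/(6·2)=7/8, b=Δ1−h1·(2M1+M2)/6=-9/4
seg 2: a=-2, c=M2/2=27/8, d=(M3−M2)/(6·1)=-9/8, b=Δ2−h2·(2M2+M3)/6=3/4
t_q=13/4 → seg 2, τ=1/4; S=-2+3/4·τ+27/8·τ²+-9/8·τ³=-829/512

  seg 0: a=4 b=-3/8 c=0 d=-5/8
  seg 1: a=3 b=-9/4 c=-15/8 d=7/8
  seg 2: a=-2 b=3/4 c=27/8 d=-9/8
S(13/4) = -829/512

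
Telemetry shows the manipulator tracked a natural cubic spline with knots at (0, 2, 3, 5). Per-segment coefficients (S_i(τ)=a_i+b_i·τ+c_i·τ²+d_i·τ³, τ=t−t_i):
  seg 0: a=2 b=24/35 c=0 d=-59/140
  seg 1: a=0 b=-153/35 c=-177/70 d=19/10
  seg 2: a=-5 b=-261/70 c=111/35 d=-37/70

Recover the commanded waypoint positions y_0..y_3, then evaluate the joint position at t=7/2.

y_0=2 y_1=0 y_2=-5 y_3=-4
S(7/2) = -491/80

y_0 = S_0(0) = a_0 = 2
y_1 = S_1(0) = a_1 = 0
y_2 = S_2(0) = a_2 = -5
y_3 = S_2(2) = -4
t_q=7/2 is in segment 2 (τ=1/2); S_2(τ)=-491/80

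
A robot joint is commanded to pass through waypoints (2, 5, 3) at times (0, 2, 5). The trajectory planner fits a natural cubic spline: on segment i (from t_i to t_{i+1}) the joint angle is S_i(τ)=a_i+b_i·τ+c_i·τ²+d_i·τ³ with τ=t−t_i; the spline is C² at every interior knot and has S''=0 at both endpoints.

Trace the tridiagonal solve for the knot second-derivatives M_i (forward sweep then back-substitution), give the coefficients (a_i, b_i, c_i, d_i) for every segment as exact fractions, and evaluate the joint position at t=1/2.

  seg 0: a=2 b=29/15 c=0 d=-13/120
  seg 1: a=5 b=19/30 c=-13/20 d=13/180
S(1/2) = 189/64

Δ: Δ0=3/2, Δ1=-2/3
row 1: diag=10, rhs=-13; c'=3/10, d'=-13/10
back: M1=-13/10
M: M0=0, M1=-13/10, M2=0
seg 0: a=2, c=M0/2=0, d=(M1−M0)/(6·2)=-13/120, b=Δ0−h0·(2M0+M1)/6=29/15
seg 1: a=5, c=M1/2=-13/20, d=(M2−M1)/(6·3)=13/180, b=Δ1−h1·(2M1+M2)/6=19/30
t_q=1/2 → seg 0, τ=1/2; S=2+29/15·τ+0·τ²+-13/120·τ³=189/64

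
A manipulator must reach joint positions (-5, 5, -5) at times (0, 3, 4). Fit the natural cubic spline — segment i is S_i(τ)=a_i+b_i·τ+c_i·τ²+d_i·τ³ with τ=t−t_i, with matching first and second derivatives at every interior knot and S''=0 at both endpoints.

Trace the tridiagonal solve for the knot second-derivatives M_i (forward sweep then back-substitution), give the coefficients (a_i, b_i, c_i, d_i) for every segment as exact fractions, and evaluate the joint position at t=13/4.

Δ: Δ0=10/3, Δ1=-10
row 1: diag=8, rhs=-80; c'=1/8, d'=-10
back: M1=-10
M: M0=0, M1=-10, M2=0
seg 0: a=-5, c=M0/2=0, d=(M1−M0)/(6·3)=-5/9, b=Δ0−h0·(2M0+M1)/6=25/3
seg 1: a=5, c=M1/2=-5, d=(M2−M1)/(6·1)=5/3, b=Δ1−h1·(2M1+M2)/6=-20/3
t_q=13/4 → seg 1, τ=1/4; S=5+-20/3·τ+-5·τ²+5/3·τ³=195/64

  seg 0: a=-5 b=25/3 c=0 d=-5/9
  seg 1: a=5 b=-20/3 c=-5 d=5/3
S(13/4) = 195/64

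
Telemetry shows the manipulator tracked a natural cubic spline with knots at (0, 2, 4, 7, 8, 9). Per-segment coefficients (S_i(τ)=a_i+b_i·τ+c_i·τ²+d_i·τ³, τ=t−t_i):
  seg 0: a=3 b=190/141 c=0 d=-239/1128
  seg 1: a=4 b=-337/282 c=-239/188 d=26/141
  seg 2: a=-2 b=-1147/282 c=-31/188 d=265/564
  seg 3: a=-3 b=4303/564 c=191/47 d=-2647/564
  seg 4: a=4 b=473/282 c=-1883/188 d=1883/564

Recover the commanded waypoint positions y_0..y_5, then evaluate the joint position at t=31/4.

y_0 = S_0(0) = a_0 = 3
y_1 = S_1(0) = a_1 = 4
y_2 = S_2(0) = a_2 = -2
y_3 = S_3(0) = a_3 = -3
y_4 = S_4(0) = a_4 = 4
y_5 = S_4(1) = -1
t_q=31/4 is in segment 3 (τ=3/4); S_3(τ)=36433/12032

y_0=3 y_1=4 y_2=-2 y_3=-3 y_4=4 y_5=-1
S(31/4) = 36433/12032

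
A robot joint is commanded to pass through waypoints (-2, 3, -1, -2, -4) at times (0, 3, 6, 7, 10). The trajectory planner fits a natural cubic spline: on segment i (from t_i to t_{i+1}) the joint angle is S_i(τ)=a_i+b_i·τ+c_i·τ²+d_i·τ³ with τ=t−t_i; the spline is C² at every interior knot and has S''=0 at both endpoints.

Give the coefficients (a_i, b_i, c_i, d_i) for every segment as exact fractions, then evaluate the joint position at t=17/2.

Δ: Δ0=5/3, Δ1=-4/3, Δ2=-1, Δ3=-2/3
row 1: diag=12, rhs=-18; c'=1/4, d'=-3/2
row 2: denom=8−3·1/4=29/4; d'=(2−3·-3/2)/(29/4)=26/29
row 3: denom=8−1·4/29=228/29; d'=(2−1·26/29)/(228/29)=8/57
back: M3=8/57
back: M2=26/29−4/29·8/57=50/57
back: M1=-3/2−1/4·50/57=-98/57
M: M0=0, M1=-98/57, M2=50/57, M3=8/57, M4=0
seg 0: a=-2, c=M0/2=0, d=(M1−M0)/(6·3)=-49/513, b=Δ0−h0·(2M0+M1)/6=48/19
seg 1: a=3, c=M1/2=-49/57, d=(M2−M1)/(6·3)=74/513, b=Δ1−h1·(2M1+M2)/6=-1/19
seg 2: a=-1, c=M2/2=25/57, d=(M3−M2)/(6·1)=-7/57, b=Δ2−h2·(2M2+M3)/6=-25/19
seg 3: a=-2, c=M3/2=4/57, d=(M4−M3)/(6·3)=-4/513, b=Δ3−h3·(2M3+M4)/6=-46/57
t_q=17/2 → seg 3, τ=3/2; S=-2+-46/57·τ+4/57·τ²+-4/513·τ³=-117/38

  seg 0: a=-2 b=48/19 c=0 d=-49/513
  seg 1: a=3 b=-1/19 c=-49/57 d=74/513
  seg 2: a=-1 b=-25/19 c=25/57 d=-7/57
  seg 3: a=-2 b=-46/57 c=4/57 d=-4/513
S(17/2) = -117/38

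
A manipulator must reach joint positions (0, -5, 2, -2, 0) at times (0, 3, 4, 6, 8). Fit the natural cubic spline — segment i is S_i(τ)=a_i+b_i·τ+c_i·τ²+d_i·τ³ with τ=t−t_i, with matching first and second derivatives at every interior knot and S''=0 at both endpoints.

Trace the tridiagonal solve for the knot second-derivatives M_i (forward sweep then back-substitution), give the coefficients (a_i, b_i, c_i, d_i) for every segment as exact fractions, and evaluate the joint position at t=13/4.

  seg 0: a=0 b=-2927/516 c=0 d=689/1548
  seg 1: a=-5 b=1637/258 c=689/172 d=-1729/516
  seg 2: a=2 b=2221/516 c=-260/43 d=2987/2064
  seg 3: a=-2 b=-649/258 c=907/344 d=-907/2064
S(13/4) = -35399/11008

Δ: Δ0=-5/3, Δ1=7, Δ2=-2, Δ3=1
row 1: diag=8, rhs=52; c'=1/8, d'=13/2
row 2: denom=6−1·1/8=47/8; d'=(-54−1·13/2)/(47/8)=-484/47
row 3: denom=8−2·16/47=344/47; d'=(18−2·-484/47)/(344/47)=907/172
back: M3=907/172
back: M2=-484/47−16/47·907/172=-520/43
back: M1=13/2−1/8·-520/43=689/86
M: M0=0, M1=689/86, M2=-520/43, M3=907/172, M4=0
seg 0: a=0, c=M0/2=0, d=(M1−M0)/(6·3)=689/1548, b=Δ0−h0·(2M0+M1)/6=-2927/516
seg 1: a=-5, c=M1/2=689/172, d=(M2−M1)/(6·1)=-1729/516, b=Δ1−h1·(2M1+M2)/6=1637/258
seg 2: a=2, c=M2/2=-260/43, d=(M3−M2)/(6·2)=2987/2064, b=Δ2−h2·(2M2+M3)/6=2221/516
seg 3: a=-2, c=M3/2=907/344, d=(M4−M3)/(6·2)=-907/2064, b=Δ3−h3·(2M3+M4)/6=-649/258
t_q=13/4 → seg 1, τ=1/4; S=-5+1637/258·τ+689/172·τ²+-1729/516·τ³=-35399/11008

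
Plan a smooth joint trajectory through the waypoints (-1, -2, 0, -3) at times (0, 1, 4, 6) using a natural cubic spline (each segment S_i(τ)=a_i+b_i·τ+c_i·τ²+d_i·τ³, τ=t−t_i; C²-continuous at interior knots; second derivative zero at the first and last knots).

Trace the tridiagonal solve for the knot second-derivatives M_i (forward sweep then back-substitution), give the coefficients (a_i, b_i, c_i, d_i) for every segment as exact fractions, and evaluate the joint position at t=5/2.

  seg 0: a=-1 b=-565/426 c=0 d=139/426
  seg 1: a=-2 b=-74/213 c=139/142 d=-91/426
  seg 2: a=0 b=-103/426 c=-67/71 d=67/426
S(5/2) = -1181/1136

Δ: Δ0=-1, Δ1=2/3, Δ2=-3/2
row 1: diag=8, rhs=10; c'=3/8, d'=5/4
row 2: denom=10−3·3/8=71/8; d'=(-13−3·5/4)/(71/8)=-134/71
back: M2=-134/71
back: M1=5/4−3/8·-134/71=139/71
M: M0=0, M1=139/71, M2=-134/71, M3=0
seg 0: a=-1, c=M0/2=0, d=(M1−M0)/(6·1)=139/426, b=Δ0−h0·(2M0+M1)/6=-565/426
seg 1: a=-2, c=M1/2=139/142, d=(M2−M1)/(6·3)=-91/426, b=Δ1−h1·(2M1+M2)/6=-74/213
seg 2: a=0, c=M2/2=-67/71, d=(M3−M2)/(6·2)=67/426, b=Δ2−h2·(2M2+M3)/6=-103/426
t_q=5/2 → seg 1, τ=3/2; S=-2+-74/213·τ+139/142·τ²+-91/426·τ³=-1181/1136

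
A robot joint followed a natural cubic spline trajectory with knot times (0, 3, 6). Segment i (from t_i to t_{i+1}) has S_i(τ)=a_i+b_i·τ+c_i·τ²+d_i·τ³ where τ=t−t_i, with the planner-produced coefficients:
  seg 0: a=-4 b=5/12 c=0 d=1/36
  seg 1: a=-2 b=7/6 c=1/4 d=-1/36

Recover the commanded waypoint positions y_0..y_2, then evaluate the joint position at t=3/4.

y_0=-4 y_1=-2 y_2=3
S(3/4) = -941/256

y_0 = S_0(0) = a_0 = -4
y_1 = S_1(0) = a_1 = -2
y_2 = S_1(3) = 3
t_q=3/4 is in segment 0 (τ=3/4); S_0(τ)=-941/256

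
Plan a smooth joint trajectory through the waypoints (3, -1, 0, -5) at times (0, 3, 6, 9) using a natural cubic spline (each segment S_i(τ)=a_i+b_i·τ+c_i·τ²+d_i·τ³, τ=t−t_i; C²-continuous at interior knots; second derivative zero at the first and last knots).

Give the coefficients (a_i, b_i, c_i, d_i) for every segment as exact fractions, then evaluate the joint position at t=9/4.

  seg 0: a=3 b=-86/45 c=0 d=26/405
  seg 1: a=-1 b=-8/45 c=26/45 d=-11/81
  seg 2: a=0 b=-17/45 c=-29/45 d=29/405
S(9/4) = -91/160

Δ: Δ0=-4/3, Δ1=1/3, Δ2=-5/3
row 1: diag=12, rhs=10; c'=1/4, d'=5/6
row 2: denom=12−3·1/4=45/4; d'=(-12−3·5/6)/(45/4)=-58/45
back: M2=-58/45
back: M1=5/6−1/4·-58/45=52/45
M: M0=0, M1=52/45, M2=-58/45, M3=0
seg 0: a=3, c=M0/2=0, d=(M1−M0)/(6·3)=26/405, b=Δ0−h0·(2M0+M1)/6=-86/45
seg 1: a=-1, c=M1/2=26/45, d=(M2−M1)/(6·3)=-11/81, b=Δ1−h1·(2M1+M2)/6=-8/45
seg 2: a=0, c=M2/2=-29/45, d=(M3−M2)/(6·3)=29/405, b=Δ2−h2·(2M2+M3)/6=-17/45
t_q=9/4 → seg 0, τ=9/4; S=3+-86/45·τ+0·τ²+26/405·τ³=-91/160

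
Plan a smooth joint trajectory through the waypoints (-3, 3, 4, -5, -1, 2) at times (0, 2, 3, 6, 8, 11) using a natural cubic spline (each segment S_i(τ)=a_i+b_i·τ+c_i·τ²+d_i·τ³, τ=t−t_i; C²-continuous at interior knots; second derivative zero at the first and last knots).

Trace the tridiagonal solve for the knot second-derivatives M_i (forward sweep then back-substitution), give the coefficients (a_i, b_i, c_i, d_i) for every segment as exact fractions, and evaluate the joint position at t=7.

Δ: Δ0=3, Δ1=1, Δ2=-3, Δ3=2, Δ4=1
row 1: diag=6, rhs=-12; c'=1/6, d'=-2
row 2: denom=8−1·1/6=47/6; d'=(-24−1·-2)/(47/6)=-132/47
row 3: denom=10−3·18/47=416/47; d'=(30−3·-132/47)/(416/47)=903/208
row 4: denom=10−2·47/208=993/104; d'=(-6−2·903/208)/(993/104)=-509/331
back: M4=-509/331
back: M3=903/208−47/208·-509/331=1552/331
back: M2=-132/47−18/47·1552/331=-1524/331
back: M1=-2−1/6·-1524/331=-408/331
M: M0=0, M1=-408/331, M2=-1524/331, M3=1552/331, M4=-509/331, M5=0
seg 0: a=-3, c=M0/2=0, d=(M1−M0)/(6·2)=-34/331, b=Δ0−h0·(2M0+M1)/6=1129/331
seg 1: a=3, c=M1/2=-204/331, d=(M2−M1)/(6·1)=-186/331, b=Δ1−h1·(2M1+M2)/6=721/331
seg 2: a=4, c=M2/2=-762/331, d=(M3−M2)/(6·3)=1538/2979, b=Δ2−h2·(2M2+M3)/6=-245/331
seg 3: a=-5, c=M3/2=776/331, d=(M4−M3)/(6·2)=-687/1324, b=Δ3−h3·(2M3+M4)/6=-203/331
seg 4: a=-1, c=M4/2=-509/662, d=(M5−M4)/(6·3)=509/5958, b=Δ4−h4·(2M4+M5)/6=840/331
t_q=7 → seg 3, τ=1; S=-5+-203/331·τ+776/331·τ²+-687/1324·τ³=-5015/1324

  seg 0: a=-3 b=1129/331 c=0 d=-34/331
  seg 1: a=3 b=721/331 c=-204/331 d=-186/331
  seg 2: a=4 b=-245/331 c=-762/331 d=1538/2979
  seg 3: a=-5 b=-203/331 c=776/331 d=-687/1324
  seg 4: a=-1 b=840/331 c=-509/662 d=509/5958
S(7) = -5015/1324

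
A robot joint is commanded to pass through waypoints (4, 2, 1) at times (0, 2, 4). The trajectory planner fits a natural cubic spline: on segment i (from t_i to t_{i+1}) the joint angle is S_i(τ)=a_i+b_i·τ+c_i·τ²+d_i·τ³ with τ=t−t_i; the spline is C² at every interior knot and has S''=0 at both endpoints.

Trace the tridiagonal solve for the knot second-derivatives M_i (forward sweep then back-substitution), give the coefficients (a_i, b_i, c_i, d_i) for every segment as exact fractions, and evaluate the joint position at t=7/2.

Δ: Δ0=-1, Δ1=-1/2
row 1: diag=8, rhs=3; c'=1/4, d'=3/8
back: M1=3/8
M: M0=0, M1=3/8, M2=0
seg 0: a=4, c=M0/2=0, d=(M1−M0)/(6·2)=1/32, b=Δ0−h0·(2M0+M1)/6=-9/8
seg 1: a=2, c=M1/2=3/16, d=(M2−M1)/(6·2)=-1/32, b=Δ1−h1·(2M1+M2)/6=-3/4
t_q=7/2 → seg 1, τ=3/2; S=2+-3/4·τ+3/16·τ²+-1/32·τ³=305/256

  seg 0: a=4 b=-9/8 c=0 d=1/32
  seg 1: a=2 b=-3/4 c=3/16 d=-1/32
S(7/2) = 305/256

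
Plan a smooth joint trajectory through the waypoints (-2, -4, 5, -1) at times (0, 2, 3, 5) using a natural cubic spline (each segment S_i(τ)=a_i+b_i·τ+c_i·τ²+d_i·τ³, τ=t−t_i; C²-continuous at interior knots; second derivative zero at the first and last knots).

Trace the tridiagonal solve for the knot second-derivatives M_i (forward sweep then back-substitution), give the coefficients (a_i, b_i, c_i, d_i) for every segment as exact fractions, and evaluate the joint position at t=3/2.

  seg 0: a=-2 b=-179/35 c=0 d=36/35
  seg 1: a=-4 b=253/35 c=216/35 d=-22/5
  seg 2: a=5 b=223/35 c=-246/35 d=41/35
S(3/2) = -31/5

Δ: Δ0=-1, Δ1=9, Δ2=-3
row 1: diag=6, rhs=60; c'=1/6, d'=10
row 2: denom=6−1·1/6=35/6; d'=(-72−1·10)/(35/6)=-492/35
back: M2=-492/35
back: M1=10−1/6·-492/35=432/35
M: M0=0, M1=432/35, M2=-492/35, M3=0
seg 0: a=-2, c=M0/2=0, d=(M1−M0)/(6·2)=36/35, b=Δ0−h0·(2M0+M1)/6=-179/35
seg 1: a=-4, c=M1/2=216/35, d=(M2−M1)/(6·1)=-22/5, b=Δ1−h1·(2M1+M2)/6=253/35
seg 2: a=5, c=M2/2=-246/35, d=(M3−M2)/(6·2)=41/35, b=Δ2−h2·(2M2+M3)/6=223/35
t_q=3/2 → seg 0, τ=3/2; S=-2+-179/35·τ+0·τ²+36/35·τ³=-31/5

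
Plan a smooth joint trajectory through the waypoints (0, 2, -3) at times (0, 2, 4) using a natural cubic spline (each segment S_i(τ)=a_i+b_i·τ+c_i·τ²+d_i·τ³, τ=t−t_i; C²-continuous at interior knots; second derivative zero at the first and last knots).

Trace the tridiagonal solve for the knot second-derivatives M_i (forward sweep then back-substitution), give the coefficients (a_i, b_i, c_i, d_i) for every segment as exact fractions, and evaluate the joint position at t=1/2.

Δ: Δ0=1, Δ1=-5/2
row 1: diag=8, rhs=-21; c'=1/4, d'=-21/8
back: M1=-21/8
M: M0=0, M1=-21/8, M2=0
seg 0: a=0, c=M0/2=0, d=(M1−M0)/(6·2)=-7/32, b=Δ0−h0·(2M0+M1)/6=15/8
seg 1: a=2, c=M1/2=-21/16, d=(M2−M1)/(6·2)=7/32, b=Δ1−h1·(2M1+M2)/6=-3/4
t_q=1/2 → seg 0, τ=1/2; S=0+15/8·τ+0·τ²+-7/32·τ³=233/256

  seg 0: a=0 b=15/8 c=0 d=-7/32
  seg 1: a=2 b=-3/4 c=-21/16 d=7/32
S(1/2) = 233/256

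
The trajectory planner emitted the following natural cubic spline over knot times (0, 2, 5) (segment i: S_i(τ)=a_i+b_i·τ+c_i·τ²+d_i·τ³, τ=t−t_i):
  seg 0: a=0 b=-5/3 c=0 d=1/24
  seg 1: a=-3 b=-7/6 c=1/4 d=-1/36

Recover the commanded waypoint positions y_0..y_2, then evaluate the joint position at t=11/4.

y_0 = S_0(0) = a_0 = 0
y_1 = S_1(0) = a_1 = -3
y_2 = S_1(3) = -5
t_q=11/4 is in segment 1 (τ=3/4); S_1(τ)=-959/256

y_0=0 y_1=-3 y_2=-5
S(11/4) = -959/256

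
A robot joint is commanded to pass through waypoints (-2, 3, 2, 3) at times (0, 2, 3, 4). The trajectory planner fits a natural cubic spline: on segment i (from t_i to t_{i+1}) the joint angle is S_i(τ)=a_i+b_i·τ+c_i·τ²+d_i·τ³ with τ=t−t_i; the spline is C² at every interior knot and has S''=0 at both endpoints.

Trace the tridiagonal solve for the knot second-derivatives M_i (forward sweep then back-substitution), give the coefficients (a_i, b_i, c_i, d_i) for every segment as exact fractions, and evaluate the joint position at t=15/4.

Δ: Δ0=5/2, Δ1=-1, Δ2=1
row 1: diag=6, rhs=-21; c'=1/6, d'=-7/2
row 2: denom=4−1·1/6=23/6; d'=(12−1·-7/2)/(23/6)=93/23
back: M2=93/23
back: M1=-7/2−1/6·93/23=-96/23
M: M0=0, M1=-96/23, M2=93/23, M3=0
seg 0: a=-2, c=M0/2=0, d=(M1−M0)/(6·2)=-8/23, b=Δ0−h0·(2M0+M1)/6=179/46
seg 1: a=3, c=M1/2=-48/23, d=(M2−M1)/(6·1)=63/46, b=Δ1−h1·(2M1+M2)/6=-13/46
seg 2: a=2, c=M2/2=93/46, d=(M3−M2)/(6·1)=-31/46, b=Δ2−h2·(2M2+M3)/6=-8/23
t_q=15/4 → seg 2, τ=3/4; S=2+-8/23·τ+93/46·τ²+-31/46·τ³=7631/2944

  seg 0: a=-2 b=179/46 c=0 d=-8/23
  seg 1: a=3 b=-13/46 c=-48/23 d=63/46
  seg 2: a=2 b=-8/23 c=93/46 d=-31/46
S(15/4) = 7631/2944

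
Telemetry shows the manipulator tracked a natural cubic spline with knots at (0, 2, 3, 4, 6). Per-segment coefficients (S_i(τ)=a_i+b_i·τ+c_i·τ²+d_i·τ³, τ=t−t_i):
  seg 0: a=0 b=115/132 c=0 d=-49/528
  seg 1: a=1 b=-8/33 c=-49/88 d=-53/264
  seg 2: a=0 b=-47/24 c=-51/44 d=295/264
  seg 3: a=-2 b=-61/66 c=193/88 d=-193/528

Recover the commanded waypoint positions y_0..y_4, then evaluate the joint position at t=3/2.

y_0 = S_0(0) = a_0 = 0
y_1 = S_1(0) = a_1 = 1
y_2 = S_2(0) = a_2 = 0
y_3 = S_3(0) = a_3 = -2
y_4 = S_3(2) = 2
t_q=3/2 is in segment 0 (τ=3/2); S_0(τ)=1399/1408

y_0=0 y_1=1 y_2=0 y_3=-2 y_4=2
S(3/2) = 1399/1408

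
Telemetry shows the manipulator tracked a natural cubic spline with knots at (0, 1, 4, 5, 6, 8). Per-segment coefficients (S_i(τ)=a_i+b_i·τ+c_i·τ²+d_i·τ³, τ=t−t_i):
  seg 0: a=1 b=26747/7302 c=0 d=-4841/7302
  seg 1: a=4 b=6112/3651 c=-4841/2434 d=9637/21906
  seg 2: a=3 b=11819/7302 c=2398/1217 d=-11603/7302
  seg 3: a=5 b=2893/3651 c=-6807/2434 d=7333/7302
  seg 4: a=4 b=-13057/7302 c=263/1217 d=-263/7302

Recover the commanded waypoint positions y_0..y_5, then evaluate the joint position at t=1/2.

y_0=1 y_1=4 y_2=3 y_3=5 y_4=4 y_5=1
S(1/2) = 53521/19472

y_0 = S_0(0) = a_0 = 1
y_1 = S_1(0) = a_1 = 4
y_2 = S_2(0) = a_2 = 3
y_3 = S_3(0) = a_3 = 5
y_4 = S_4(0) = a_4 = 4
y_5 = S_4(2) = 1
t_q=1/2 is in segment 0 (τ=1/2); S_0(τ)=53521/19472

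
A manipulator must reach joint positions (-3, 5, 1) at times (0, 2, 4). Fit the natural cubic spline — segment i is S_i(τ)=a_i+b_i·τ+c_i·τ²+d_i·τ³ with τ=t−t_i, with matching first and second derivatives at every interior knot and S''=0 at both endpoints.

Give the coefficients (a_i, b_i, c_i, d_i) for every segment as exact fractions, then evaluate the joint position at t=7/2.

Δ: Δ0=4, Δ1=-2
row 1: diag=8, rhs=-36; c'=1/4, d'=-9/2
back: M1=-9/2
M: M0=0, M1=-9/2, M2=0
seg 0: a=-3, c=M0/2=0, d=(M1−M0)/(6·2)=-3/8, b=Δ0−h0·(2M0+M1)/6=11/2
seg 1: a=5, c=M1/2=-9/4, d=(M2−M1)/(6·2)=3/8, b=Δ1−h1·(2M1+M2)/6=1
t_q=7/2 → seg 1, τ=3/2; S=5+1·τ+-9/4·τ²+3/8·τ³=173/64

  seg 0: a=-3 b=11/2 c=0 d=-3/8
  seg 1: a=5 b=1 c=-9/4 d=3/8
S(7/2) = 173/64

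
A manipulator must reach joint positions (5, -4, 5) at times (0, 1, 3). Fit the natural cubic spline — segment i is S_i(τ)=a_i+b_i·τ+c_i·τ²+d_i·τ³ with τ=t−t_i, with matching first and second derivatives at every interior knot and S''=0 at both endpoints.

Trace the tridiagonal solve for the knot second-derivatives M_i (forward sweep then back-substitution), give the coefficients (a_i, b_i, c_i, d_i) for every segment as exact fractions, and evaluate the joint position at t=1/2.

Δ: Δ0=-9, Δ1=9/2
row 1: diag=6, rhs=81; c'=1/3, d'=27/2
back: M1=27/2
M: M0=0, M1=27/2, M2=0
seg 0: a=5, c=M0/2=0, d=(M1−M0)/(6·1)=9/4, b=Δ0−h0·(2M0+M1)/6=-45/4
seg 1: a=-4, c=M1/2=27/4, d=(M2−M1)/(6·2)=-9/8, b=Δ1−h1·(2M1+M2)/6=-9/2
t_q=1/2 → seg 0, τ=1/2; S=5+-45/4·τ+0·τ²+9/4·τ³=-11/32

  seg 0: a=5 b=-45/4 c=0 d=9/4
  seg 1: a=-4 b=-9/2 c=27/4 d=-9/8
S(1/2) = -11/32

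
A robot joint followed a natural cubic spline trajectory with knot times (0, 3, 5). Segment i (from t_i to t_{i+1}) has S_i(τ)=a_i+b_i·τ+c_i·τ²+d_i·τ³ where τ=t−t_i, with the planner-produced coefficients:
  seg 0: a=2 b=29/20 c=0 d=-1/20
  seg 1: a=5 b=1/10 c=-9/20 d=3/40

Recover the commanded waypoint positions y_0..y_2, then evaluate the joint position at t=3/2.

y_0=2 y_1=5 y_2=4
S(3/2) = 641/160

y_0 = S_0(0) = a_0 = 2
y_1 = S_1(0) = a_1 = 5
y_2 = S_1(2) = 4
t_q=3/2 is in segment 0 (τ=3/2); S_0(τ)=641/160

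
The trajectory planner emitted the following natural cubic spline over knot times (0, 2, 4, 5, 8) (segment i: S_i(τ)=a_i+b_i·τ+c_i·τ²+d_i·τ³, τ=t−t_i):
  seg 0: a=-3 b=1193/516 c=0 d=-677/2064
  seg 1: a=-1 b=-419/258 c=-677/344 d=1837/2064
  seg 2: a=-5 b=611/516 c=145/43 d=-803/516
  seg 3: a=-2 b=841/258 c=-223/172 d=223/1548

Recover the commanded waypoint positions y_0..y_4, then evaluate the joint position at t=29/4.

y_0=-3 y_1=-1 y_2=-5 y_3=-2 y_4=0
S(29/4) = 4531/11008

y_0 = S_0(0) = a_0 = -3
y_1 = S_1(0) = a_1 = -1
y_2 = S_2(0) = a_2 = -5
y_3 = S_3(0) = a_3 = -2
y_4 = S_3(3) = 0
t_q=29/4 is in segment 3 (τ=9/4); S_3(τ)=4531/11008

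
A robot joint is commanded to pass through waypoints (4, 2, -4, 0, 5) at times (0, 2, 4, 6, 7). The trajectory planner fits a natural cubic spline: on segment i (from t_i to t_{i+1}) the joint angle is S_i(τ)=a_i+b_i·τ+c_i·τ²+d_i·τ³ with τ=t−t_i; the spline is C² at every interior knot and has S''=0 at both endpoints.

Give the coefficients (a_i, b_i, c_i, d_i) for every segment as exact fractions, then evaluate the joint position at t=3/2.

  seg 0: a=4 b=-7/41 c=0 d=-17/82
  seg 1: a=2 b=-109/41 c=-51/41 d=22/41
  seg 2: a=-4 b=-49/41 c=81/41 d=-31/164
  seg 3: a=0 b=182/41 c=69/82 d=-23/82
S(3/2) = 1997/656

Δ: Δ0=-1, Δ1=-3, Δ2=2, Δ3=5
row 1: diag=8, rhs=-12; c'=1/4, d'=-3/2
row 2: denom=8−2·1/4=15/2; d'=(30−2·-3/2)/(15/2)=22/5
row 3: denom=6−2·4/15=82/15; d'=(18−2·22/5)/(82/15)=69/41
back: M3=69/41
back: M2=22/5−4/15·69/41=162/41
back: M1=-3/2−1/4·162/41=-102/41
M: M0=0, M1=-102/41, M2=162/41, M3=69/41, M4=0
seg 0: a=4, c=M0/2=0, d=(M1−M0)/(6·2)=-17/82, b=Δ0−h0·(2M0+M1)/6=-7/41
seg 1: a=2, c=M1/2=-51/41, d=(M2−M1)/(6·2)=22/41, b=Δ1−h1·(2M1+M2)/6=-109/41
seg 2: a=-4, c=M2/2=81/41, d=(M3−M2)/(6·2)=-31/164, b=Δ2−h2·(2M2+M3)/6=-49/41
seg 3: a=0, c=M3/2=69/82, d=(M4−M3)/(6·1)=-23/82, b=Δ3−h3·(2M3+M4)/6=182/41
t_q=3/2 → seg 0, τ=3/2; S=4+-7/41·τ+0·τ²+-17/82·τ³=1997/656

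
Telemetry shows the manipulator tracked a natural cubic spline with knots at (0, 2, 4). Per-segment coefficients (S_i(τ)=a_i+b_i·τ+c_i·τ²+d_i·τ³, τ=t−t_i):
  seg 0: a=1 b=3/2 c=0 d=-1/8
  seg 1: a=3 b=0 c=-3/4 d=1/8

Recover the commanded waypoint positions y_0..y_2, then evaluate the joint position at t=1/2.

y_0 = S_0(0) = a_0 = 1
y_1 = S_1(0) = a_1 = 3
y_2 = S_1(2) = 1
t_q=1/2 is in segment 0 (τ=1/2); S_0(τ)=111/64

y_0=1 y_1=3 y_2=1
S(1/2) = 111/64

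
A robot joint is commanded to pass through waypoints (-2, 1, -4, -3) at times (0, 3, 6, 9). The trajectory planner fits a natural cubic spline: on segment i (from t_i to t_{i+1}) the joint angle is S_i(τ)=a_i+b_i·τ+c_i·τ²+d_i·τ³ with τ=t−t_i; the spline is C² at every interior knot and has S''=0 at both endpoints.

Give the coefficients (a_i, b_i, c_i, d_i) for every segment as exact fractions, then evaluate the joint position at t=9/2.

  seg 0: a=-2 b=83/45 c=0 d=-38/405
  seg 1: a=1 b=-31/45 c=-38/45 d=14/81
  seg 2: a=-4 b=-49/45 c=32/45 d=-32/405
S(9/2) = -27/20

Δ: Δ0=1, Δ1=-5/3, Δ2=1/3
row 1: diag=12, rhs=-16; c'=1/4, d'=-4/3
row 2: denom=12−3·1/4=45/4; d'=(12−3·-4/3)/(45/4)=64/45
back: M2=64/45
back: M1=-4/3−1/4·64/45=-76/45
M: M0=0, M1=-76/45, M2=64/45, M3=0
seg 0: a=-2, c=M0/2=0, d=(M1−M0)/(6·3)=-38/405, b=Δ0−h0·(2M0+M1)/6=83/45
seg 1: a=1, c=M1/2=-38/45, d=(M2−M1)/(6·3)=14/81, b=Δ1−h1·(2M1+M2)/6=-31/45
seg 2: a=-4, c=M2/2=32/45, d=(M3−M2)/(6·3)=-32/405, b=Δ2−h2·(2M2+M3)/6=-49/45
t_q=9/2 → seg 1, τ=3/2; S=1+-31/45·τ+-38/45·τ²+14/81·τ³=-27/20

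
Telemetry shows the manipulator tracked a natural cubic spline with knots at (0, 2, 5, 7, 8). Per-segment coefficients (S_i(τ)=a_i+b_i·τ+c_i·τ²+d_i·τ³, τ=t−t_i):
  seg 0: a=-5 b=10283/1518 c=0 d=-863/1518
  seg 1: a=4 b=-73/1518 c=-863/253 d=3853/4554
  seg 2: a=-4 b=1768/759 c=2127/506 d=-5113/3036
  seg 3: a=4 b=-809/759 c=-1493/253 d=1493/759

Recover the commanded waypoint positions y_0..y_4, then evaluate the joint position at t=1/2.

y_0 = S_0(0) = a_0 = -5
y_1 = S_1(0) = a_1 = 4
y_2 = S_2(0) = a_2 = -4
y_3 = S_3(0) = a_3 = 4
y_4 = S_3(1) = -1
t_q=1/2 is in segment 0 (τ=1/2); S_0(τ)=-6817/4048

y_0=-5 y_1=4 y_2=-4 y_3=4 y_4=-1
S(1/2) = -6817/4048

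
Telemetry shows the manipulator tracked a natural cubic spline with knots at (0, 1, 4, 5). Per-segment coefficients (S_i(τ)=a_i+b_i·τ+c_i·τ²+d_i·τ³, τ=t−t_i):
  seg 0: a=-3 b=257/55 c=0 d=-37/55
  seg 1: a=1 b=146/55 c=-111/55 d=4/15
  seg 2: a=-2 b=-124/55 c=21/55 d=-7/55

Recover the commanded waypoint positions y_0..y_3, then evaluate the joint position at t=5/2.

y_0 = S_0(0) = a_0 = -3
y_1 = S_1(0) = a_1 = 1
y_2 = S_2(0) = a_2 = -2
y_3 = S_2(1) = -4
t_q=5/2 is in segment 1 (τ=3/2); S_1(τ)=59/44

y_0=-3 y_1=1 y_2=-2 y_3=-4
S(5/2) = 59/44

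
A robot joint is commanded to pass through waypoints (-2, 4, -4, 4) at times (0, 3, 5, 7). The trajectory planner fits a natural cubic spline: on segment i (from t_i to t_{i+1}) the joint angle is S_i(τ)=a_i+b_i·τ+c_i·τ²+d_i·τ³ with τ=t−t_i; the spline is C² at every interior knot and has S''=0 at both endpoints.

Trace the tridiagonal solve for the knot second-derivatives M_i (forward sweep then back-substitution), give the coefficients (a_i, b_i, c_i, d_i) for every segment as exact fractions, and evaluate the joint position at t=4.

Δ: Δ0=2, Δ1=-4, Δ2=4
row 1: diag=10, rhs=-36; c'=1/5, d'=-18/5
row 2: denom=8−2·1/5=38/5; d'=(48−2·-18/5)/(38/5)=138/19
back: M2=138/19
back: M1=-18/5−1/5·138/19=-96/19
M: M0=0, M1=-96/19, M2=138/19, M3=0
seg 0: a=-2, c=M0/2=0, d=(M1−M0)/(6·3)=-16/57, b=Δ0−h0·(2M0+M1)/6=86/19
seg 1: a=4, c=M1/2=-48/19, d=(M2−M1)/(6·2)=39/38, b=Δ1−h1·(2M1+M2)/6=-58/19
seg 2: a=-4, c=M2/2=69/19, d=(M3−M2)/(6·2)=-23/38, b=Δ2−h2·(2M2+M3)/6=-16/19
t_q=4 → seg 1, τ=1; S=4+-58/19·τ+-48/19·τ²+39/38·τ³=-21/38

  seg 0: a=-2 b=86/19 c=0 d=-16/57
  seg 1: a=4 b=-58/19 c=-48/19 d=39/38
  seg 2: a=-4 b=-16/19 c=69/19 d=-23/38
S(4) = -21/38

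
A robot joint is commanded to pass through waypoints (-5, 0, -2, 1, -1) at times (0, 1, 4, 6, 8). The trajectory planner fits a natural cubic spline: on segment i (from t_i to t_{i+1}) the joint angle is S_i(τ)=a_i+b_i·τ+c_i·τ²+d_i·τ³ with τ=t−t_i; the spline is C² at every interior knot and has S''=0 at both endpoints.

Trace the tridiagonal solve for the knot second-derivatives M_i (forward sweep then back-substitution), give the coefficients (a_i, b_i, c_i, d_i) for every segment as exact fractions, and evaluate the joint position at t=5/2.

  seg 0: a=-5 b=9533/1608 c=0 d=-1493/1608
  seg 1: a=0 b=2527/804 c=-1493/536 d=2437/4824
  seg 2: a=-2 b=113/1608 c=118/67 d=-3365/6432
  seg 3: a=1 b=673/804 c=-1477/1072 d=1477/6432
S(5/2) = 653/4288

Δ: Δ0=5, Δ1=-2/3, Δ2=3/2, Δ3=-1
row 1: diag=8, rhs=-34; c'=3/8, d'=-17/4
row 2: denom=10−3·3/8=71/8; d'=(13−3·-17/4)/(71/8)=206/71
row 3: denom=8−2·16/71=536/71; d'=(-15−2·206/71)/(536/71)=-1477/536
back: M3=-1477/536
back: M2=206/71−16/71·-1477/536=236/67
back: M1=-17/4−3/8·236/67=-1493/268
M: M0=0, M1=-1493/268, M2=236/67, M3=-1477/536, M4=0
seg 0: a=-5, c=M0/2=0, d=(M1−M0)/(6·1)=-1493/1608, b=Δ0−h0·(2M0+M1)/6=9533/1608
seg 1: a=0, c=M1/2=-1493/536, d=(M2−M1)/(6·3)=2437/4824, b=Δ1−h1·(2M1+M2)/6=2527/804
seg 2: a=-2, c=M2/2=118/67, d=(M3−M2)/(6·2)=-3365/6432, b=Δ2−h2·(2M2+M3)/6=113/1608
seg 3: a=1, c=M3/2=-1477/1072, d=(M4−M3)/(6·2)=1477/6432, b=Δ3−h3·(2M3+M4)/6=673/804
t_q=5/2 → seg 1, τ=3/2; S=0+2527/804·τ+-1493/536·τ²+2437/4824·τ³=653/4288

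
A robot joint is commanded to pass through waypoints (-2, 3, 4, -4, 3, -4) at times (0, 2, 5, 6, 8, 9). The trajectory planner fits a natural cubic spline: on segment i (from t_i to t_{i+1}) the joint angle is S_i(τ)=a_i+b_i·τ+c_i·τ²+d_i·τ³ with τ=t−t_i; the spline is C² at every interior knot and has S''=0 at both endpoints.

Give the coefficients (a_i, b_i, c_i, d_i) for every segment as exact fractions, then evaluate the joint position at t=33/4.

  seg 0: a=-2 b=3355/1659 c=0 d=1585/13272
  seg 1: a=3 b=11465/3318 c=1585/2212 d=-3887/6636
  seg 2: a=4 b=-53489/6636 c=-2519/553 d=30629/6636
  seg 3: a=-4 b=-11029/3318 c=20553/2212 d=-39017/13272
  seg 4: a=3 b=-2381/1659 c=-4616/553 d=4616/1659
S(33/4) = 1367/632

Δ: Δ0=5/2, Δ1=1/3, Δ2=-8, Δ3=7/2, Δ4=-7
row 1: diag=10, rhs=-13; c'=3/10, d'=-13/10
row 2: denom=8−3·3/10=71/10; d'=(-50−3·-13/10)/(71/10)=-461/71
row 3: denom=6−1·10/71=416/71; d'=(69−1·-461/71)/(416/71)=335/26
row 4: denom=6−2·71/208=553/104; d'=(-63−2·335/26)/(553/104)=-9232/553
back: M4=-9232/553
back: M3=335/26−71/208·-9232/553=20553/1106
back: M2=-461/71−10/71·20553/1106=-5038/553
back: M1=-13/10−3/10·-5038/553=1585/1106
M: M0=0, M1=1585/1106, M2=-5038/553, M3=20553/1106, M4=-9232/553, M5=0
seg 0: a=-2, c=M0/2=0, d=(M1−M0)/(6·2)=1585/13272, b=Δ0−h0·(2M0+M1)/6=3355/1659
seg 1: a=3, c=M1/2=1585/2212, d=(M2−M1)/(6·3)=-3887/6636, b=Δ1−h1·(2M1+M2)/6=11465/3318
seg 2: a=4, c=M2/2=-2519/553, d=(M3−M2)/(6·1)=30629/6636, b=Δ2−h2·(2M2+M3)/6=-53489/6636
seg 3: a=-4, c=M3/2=20553/2212, d=(M4−M3)/(6·2)=-39017/13272, b=Δ3−h3·(2M3+M4)/6=-11029/3318
seg 4: a=3, c=M4/2=-4616/553, d=(M5−M4)/(6·1)=4616/1659, b=Δ4−h4·(2M4+M5)/6=-2381/1659
t_q=33/4 → seg 4, τ=1/4; S=3+-2381/1659·τ+-4616/553·τ²+4616/1659·τ³=1367/632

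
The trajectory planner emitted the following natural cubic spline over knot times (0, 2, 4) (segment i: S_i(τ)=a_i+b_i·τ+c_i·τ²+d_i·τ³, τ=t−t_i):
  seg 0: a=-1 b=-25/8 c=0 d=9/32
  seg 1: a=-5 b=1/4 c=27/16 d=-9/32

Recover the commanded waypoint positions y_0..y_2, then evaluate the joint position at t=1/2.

y_0 = S_0(0) = a_0 = -1
y_1 = S_1(0) = a_1 = -5
y_2 = S_1(2) = 0
t_q=1/2 is in segment 0 (τ=1/2); S_0(τ)=-647/256

y_0=-1 y_1=-5 y_2=0
S(1/2) = -647/256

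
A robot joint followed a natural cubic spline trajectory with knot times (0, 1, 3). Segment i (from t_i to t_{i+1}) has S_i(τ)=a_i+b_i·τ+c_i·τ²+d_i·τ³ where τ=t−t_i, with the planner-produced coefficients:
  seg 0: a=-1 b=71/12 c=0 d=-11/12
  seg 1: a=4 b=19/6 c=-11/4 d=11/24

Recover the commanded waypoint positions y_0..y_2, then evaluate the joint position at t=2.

y_0=-1 y_1=4 y_2=3
S(2) = 39/8

y_0 = S_0(0) = a_0 = -1
y_1 = S_1(0) = a_1 = 4
y_2 = S_1(2) = 3
t_q=2 is in segment 1 (τ=1); S_1(τ)=39/8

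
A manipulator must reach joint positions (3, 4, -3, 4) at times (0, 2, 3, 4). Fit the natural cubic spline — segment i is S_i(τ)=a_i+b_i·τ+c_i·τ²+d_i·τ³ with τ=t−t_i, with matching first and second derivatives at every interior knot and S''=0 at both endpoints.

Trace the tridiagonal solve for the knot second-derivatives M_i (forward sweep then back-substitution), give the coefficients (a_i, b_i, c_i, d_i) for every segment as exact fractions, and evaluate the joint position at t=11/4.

  seg 0: a=3 b=199/46 c=0 d=-22/23
  seg 1: a=4 b=-329/46 c=-132/23 d=271/46
  seg 2: a=-3 b=-22/23 c=549/46 d=-183/46
S(11/4) = -6203/2944

Δ: Δ0=1/2, Δ1=-7, Δ2=7
row 1: diag=6, rhs=-45; c'=1/6, d'=-15/2
row 2: denom=4−1·1/6=23/6; d'=(84−1·-15/2)/(23/6)=549/23
back: M2=549/23
back: M1=-15/2−1/6·549/23=-264/23
M: M0=0, M1=-264/23, M2=549/23, M3=0
seg 0: a=3, c=M0/2=0, d=(M1−M0)/(6·2)=-22/23, b=Δ0−h0·(2M0+M1)/6=199/46
seg 1: a=4, c=M1/2=-132/23, d=(M2−M1)/(6·1)=271/46, b=Δ1−h1·(2M1+M2)/6=-329/46
seg 2: a=-3, c=M2/2=549/46, d=(M3−M2)/(6·1)=-183/46, b=Δ2−h2·(2M2+M3)/6=-22/23
t_q=11/4 → seg 1, τ=3/4; S=4+-329/46·τ+-132/23·τ²+271/46·τ³=-6203/2944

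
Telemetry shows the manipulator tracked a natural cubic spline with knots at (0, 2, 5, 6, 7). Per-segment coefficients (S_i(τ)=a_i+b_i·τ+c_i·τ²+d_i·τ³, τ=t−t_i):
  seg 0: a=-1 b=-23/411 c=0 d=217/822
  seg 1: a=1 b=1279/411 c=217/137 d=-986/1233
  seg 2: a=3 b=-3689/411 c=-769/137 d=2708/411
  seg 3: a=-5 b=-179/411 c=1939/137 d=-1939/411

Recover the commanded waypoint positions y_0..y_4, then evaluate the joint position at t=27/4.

y_0=-1 y_1=1 y_2=3 y_3=-5 y_4=4
S(27/4) = 5649/8768

y_0 = S_0(0) = a_0 = -1
y_1 = S_1(0) = a_1 = 1
y_2 = S_2(0) = a_2 = 3
y_3 = S_3(0) = a_3 = -5
y_4 = S_3(1) = 4
t_q=27/4 is in segment 3 (τ=3/4); S_3(τ)=5649/8768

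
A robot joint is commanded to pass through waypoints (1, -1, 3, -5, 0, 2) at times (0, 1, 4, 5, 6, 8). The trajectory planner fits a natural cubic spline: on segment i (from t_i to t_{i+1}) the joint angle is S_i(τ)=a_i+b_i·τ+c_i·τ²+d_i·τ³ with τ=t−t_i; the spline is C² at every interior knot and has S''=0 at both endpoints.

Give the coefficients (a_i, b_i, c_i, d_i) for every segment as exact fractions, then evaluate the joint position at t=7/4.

  seg 0: a=1 b=-11752/3651 c=0 d=4450/3651
  seg 1: a=-1 b=1598/3651 c=4450/1217 d=-12260/10953
  seg 2: a=3 b=-28642/3651 c=-7810/1217 d=22864/3651
  seg 3: a=-5 b=-6910/3651 c=15054/1217 d=-19997/3651
  seg 4: a=0 b=23423/3651 c=-4943/1217 d=4943/7302
S(7/4) = 17775/19472

Δ: Δ0=-2, Δ1=4/3, Δ2=-8, Δ3=5, Δ4=1
row 1: diag=8, rhs=20; c'=3/8, d'=5/2
row 2: denom=8−3·3/8=55/8; d'=(-56−3·5/2)/(55/8)=-508/55
row 3: denom=4−1·8/55=212/55; d'=(78−1·-508/55)/(212/55)=2399/106
row 4: denom=6−1·55/212=1217/212; d'=(-24−1·2399/106)/(1217/212)=-9886/1217
back: M4=-9886/1217
back: M3=2399/106−55/212·-9886/1217=30108/1217
back: M2=-508/55−8/55·30108/1217=-15620/1217
back: M1=5/2−3/8·-15620/1217=8900/1217
M: M0=0, M1=8900/1217, M2=-15620/1217, M3=30108/1217, M4=-9886/1217, M5=0
seg 0: a=1, c=M0/2=0, d=(M1−M0)/(6·1)=4450/3651, b=Δ0−h0·(2M0+M1)/6=-11752/3651
seg 1: a=-1, c=M1/2=4450/1217, d=(M2−M1)/(6·3)=-12260/10953, b=Δ1−h1·(2M1+M2)/6=1598/3651
seg 2: a=3, c=M2/2=-7810/1217, d=(M3−M2)/(6·1)=22864/3651, b=Δ2−h2·(2M2+M3)/6=-28642/3651
seg 3: a=-5, c=M3/2=15054/1217, d=(M4−M3)/(6·1)=-19997/3651, b=Δ3−h3·(2M3+M4)/6=-6910/3651
seg 4: a=0, c=M4/2=-4943/1217, d=(M5−M4)/(6·2)=4943/7302, b=Δ4−h4·(2M4+M5)/6=23423/3651
t_q=7/4 → seg 1, τ=3/4; S=-1+1598/3651·τ+4450/1217·τ²+-12260/10953·τ³=17775/19472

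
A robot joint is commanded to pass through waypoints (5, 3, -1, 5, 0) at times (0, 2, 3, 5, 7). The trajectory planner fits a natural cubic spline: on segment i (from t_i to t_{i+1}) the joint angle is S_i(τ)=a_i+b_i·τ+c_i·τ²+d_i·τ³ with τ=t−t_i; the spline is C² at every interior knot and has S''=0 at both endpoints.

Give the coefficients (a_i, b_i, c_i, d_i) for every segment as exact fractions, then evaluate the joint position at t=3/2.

  seg 0: a=5 b=71/128 c=0 d=-199/512
  seg 1: a=3 b=-263/64 c=-597/256 d=625/256
  seg 2: a=-1 b=-371/256 c=639/128 d=-1417/1024
  seg 3: a=5 b=245/128 c=-1695/512 d=565/1024
S(3/2) = 18515/4096

Δ: Δ0=-1, Δ1=-4, Δ2=3, Δ3=-5/2
row 1: diag=6, rhs=-18; c'=1/6, d'=-3
row 2: denom=6−1·1/6=35/6; d'=(42−1·-3)/(35/6)=54/7
row 3: denom=8−2·12/35=256/35; d'=(-33−2·54/7)/(256/35)=-1695/256
back: M3=-1695/256
back: M2=54/7−12/35·-1695/256=639/64
back: M1=-3−1/6·639/64=-597/128
M: M0=0, M1=-597/128, M2=639/64, M3=-1695/256, M4=0
seg 0: a=5, c=M0/2=0, d=(M1−M0)/(6·2)=-199/512, b=Δ0−h0·(2M0+M1)/6=71/128
seg 1: a=3, c=M1/2=-597/256, d=(M2−M1)/(6·1)=625/256, b=Δ1−h1·(2M1+M2)/6=-263/64
seg 2: a=-1, c=M2/2=639/128, d=(M3−M2)/(6·2)=-1417/1024, b=Δ2−h2·(2M2+M3)/6=-371/256
seg 3: a=5, c=M3/2=-1695/512, d=(M4−M3)/(6·2)=565/1024, b=Δ3−h3·(2M3+M4)/6=245/128
t_q=3/2 → seg 0, τ=3/2; S=5+71/128·τ+0·τ²+-199/512·τ³=18515/4096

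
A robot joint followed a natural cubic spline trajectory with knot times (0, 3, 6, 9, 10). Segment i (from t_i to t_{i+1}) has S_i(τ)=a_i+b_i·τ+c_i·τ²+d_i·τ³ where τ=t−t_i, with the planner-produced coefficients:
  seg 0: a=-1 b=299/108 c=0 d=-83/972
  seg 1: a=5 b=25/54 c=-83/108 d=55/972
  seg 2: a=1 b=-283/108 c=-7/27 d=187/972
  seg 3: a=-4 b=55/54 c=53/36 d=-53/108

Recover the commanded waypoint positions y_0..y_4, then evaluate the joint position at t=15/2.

y_0=-1 y_1=5 y_2=1 y_3=-4 y_4=-2
S(15/2) = -275/96

y_0 = S_0(0) = a_0 = -1
y_1 = S_1(0) = a_1 = 5
y_2 = S_2(0) = a_2 = 1
y_3 = S_3(0) = a_3 = -4
y_4 = S_3(1) = -2
t_q=15/2 is in segment 2 (τ=3/2); S_2(τ)=-275/96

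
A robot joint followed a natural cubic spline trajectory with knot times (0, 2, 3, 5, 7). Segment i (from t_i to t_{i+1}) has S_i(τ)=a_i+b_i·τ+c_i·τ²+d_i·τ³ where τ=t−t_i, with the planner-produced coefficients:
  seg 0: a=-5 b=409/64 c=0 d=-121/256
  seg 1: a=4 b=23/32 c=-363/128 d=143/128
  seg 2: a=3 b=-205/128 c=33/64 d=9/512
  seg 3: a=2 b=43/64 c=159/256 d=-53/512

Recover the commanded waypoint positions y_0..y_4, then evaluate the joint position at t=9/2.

y_0 = S_0(0) = a_0 = -5
y_1 = S_1(0) = a_1 = 4
y_2 = S_2(0) = a_2 = 3
y_3 = S_3(0) = a_3 = 2
y_4 = S_3(2) = 5
t_q=9/2 is in segment 2 (τ=3/2); S_2(τ)=7443/4096

y_0=-5 y_1=4 y_2=3 y_3=2 y_4=5
S(9/2) = 7443/4096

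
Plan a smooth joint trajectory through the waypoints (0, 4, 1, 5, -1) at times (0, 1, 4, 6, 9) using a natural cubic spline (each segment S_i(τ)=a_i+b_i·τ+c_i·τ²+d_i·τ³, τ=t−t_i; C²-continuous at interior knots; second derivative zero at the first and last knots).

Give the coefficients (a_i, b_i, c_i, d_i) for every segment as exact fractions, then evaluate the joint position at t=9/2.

  seg 0: a=0 b=551/113 c=0 d=-99/113
  seg 1: a=4 b=254/113 c=-297/113 d=524/1017
  seg 2: a=1 b=44/113 c=227/113 d=-68/113
  seg 3: a=5 b=136/113 c=-181/113 d=181/1017
S(9/2) = 733/452

Δ: Δ0=4, Δ1=-1, Δ2=2, Δ3=-2
row 1: diag=8, rhs=-30; c'=3/8, d'=-15/4
row 2: denom=10−3·3/8=71/8; d'=(18−3·-15/4)/(71/8)=234/71
row 3: denom=10−2·16/71=678/71; d'=(-24−2·234/71)/(678/71)=-362/113
back: M3=-362/113
back: M2=234/71−16/71·-362/113=454/113
back: M1=-15/4−3/8·454/113=-594/113
M: M0=0, M1=-594/113, M2=454/113, M3=-362/113, M4=0
seg 0: a=0, c=M0/2=0, d=(M1−M0)/(6·1)=-99/113, b=Δ0−h0·(2M0+M1)/6=551/113
seg 1: a=4, c=M1/2=-297/113, d=(M2−M1)/(6·3)=524/1017, b=Δ1−h1·(2M1+M2)/6=254/113
seg 2: a=1, c=M2/2=227/113, d=(M3−M2)/(6·2)=-68/113, b=Δ2−h2·(2M2+M3)/6=44/113
seg 3: a=5, c=M3/2=-181/113, d=(M4−M3)/(6·3)=181/1017, b=Δ3−h3·(2M3+M4)/6=136/113
t_q=9/2 → seg 2, τ=1/2; S=1+44/113·τ+227/113·τ²+-68/113·τ³=733/452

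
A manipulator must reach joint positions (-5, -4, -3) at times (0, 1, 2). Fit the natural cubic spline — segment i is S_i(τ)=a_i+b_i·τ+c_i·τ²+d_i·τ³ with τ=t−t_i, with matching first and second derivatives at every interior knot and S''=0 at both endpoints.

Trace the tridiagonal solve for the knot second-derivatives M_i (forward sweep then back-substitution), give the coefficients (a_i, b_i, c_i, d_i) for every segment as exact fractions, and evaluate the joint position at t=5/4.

Δ: Δ0=1, Δ1=1
row 1: diag=4, rhs=0; c'=1/4, d'=0
back: M1=0
M: M0=0, M1=0, M2=0
seg 0: a=-5, c=M0/2=0, d=(M1−M0)/(6·1)=0, b=Δ0−h0·(2M0+M1)/6=1
seg 1: a=-4, c=M1/2=0, d=(M2−M1)/(6·1)=0, b=Δ1−h1·(2M1+M2)/6=1
t_q=5/4 → seg 1, τ=1/4; S=-4+1·τ+0·τ²+0·τ³=-15/4

  seg 0: a=-5 b=1 c=0 d=0
  seg 1: a=-4 b=1 c=0 d=0
S(5/4) = -15/4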